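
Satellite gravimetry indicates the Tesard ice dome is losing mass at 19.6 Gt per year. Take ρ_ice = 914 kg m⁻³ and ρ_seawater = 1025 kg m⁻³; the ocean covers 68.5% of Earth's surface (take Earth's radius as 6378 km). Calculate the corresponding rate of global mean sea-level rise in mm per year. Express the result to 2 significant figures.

≈ 0.055 mm/yr

ρ_w = 1025 kg m⁻³. Annual water volume added = 19.6 Gt / ρ_w = 1.960×10^13 kg / 1025 kg m⁻³ = 1.912×10^10 m³.
Δh per year = 1.912×10^10 / 3.50×10^14 = 5.46×10^-5 m = 0.055 mm.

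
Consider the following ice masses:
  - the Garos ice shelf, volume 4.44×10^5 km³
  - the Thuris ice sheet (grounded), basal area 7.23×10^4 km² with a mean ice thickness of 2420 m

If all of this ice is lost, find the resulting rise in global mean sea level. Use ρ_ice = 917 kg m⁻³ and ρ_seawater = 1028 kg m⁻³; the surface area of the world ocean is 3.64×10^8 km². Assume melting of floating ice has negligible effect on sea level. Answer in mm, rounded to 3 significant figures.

≈ 429 mm

The Garos ice shelf is floating and already displaces its own weight of water, so its melt adds essentially nothing to sea level.
Thuris: ice volume = 7.23×10^4 km² × 2420 m = 1.750×10^5 km³; 1.750×10^5 × (917/1028) = 1.561×10^5 km³ of water.
Total added water ≈ 1.561×10^14 m³ over 3.64×10^14 m² → Δh = 0.429 m = 429 mm.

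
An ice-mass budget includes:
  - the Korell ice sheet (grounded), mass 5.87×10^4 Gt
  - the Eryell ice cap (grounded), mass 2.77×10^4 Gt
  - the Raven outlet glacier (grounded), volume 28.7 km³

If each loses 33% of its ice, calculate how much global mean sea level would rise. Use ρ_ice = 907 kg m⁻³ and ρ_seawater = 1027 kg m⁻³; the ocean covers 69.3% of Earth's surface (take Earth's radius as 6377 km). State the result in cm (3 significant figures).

≈ 7.84 cm

Korell: 0.33 × 5.87×10^4 Gt = 1.937×10^16 kg; dividing by ρ_w = 1027 kg m⁻³ gives 1.886×10^13 m³ of water.
Eryell: 0.33 × 2.77×10^4 Gt = 9.141×10^15 kg; dividing by ρ_w = 1027 kg m⁻³ gives 8.901×10^12 m³ of water.
Raven: 0.33 × 28.7 km³ × (907/1027) = 8.364 km³ of water.
Total added water ≈ 2.777×10^13 m³ over 3.54×10^14 m² → Δh = 0.0784 m = 7.84 cm.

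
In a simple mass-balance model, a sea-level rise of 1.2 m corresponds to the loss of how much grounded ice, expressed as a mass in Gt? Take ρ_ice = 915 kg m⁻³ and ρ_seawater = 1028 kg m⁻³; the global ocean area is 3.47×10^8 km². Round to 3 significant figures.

Required water volume = Δh × A = 1.2 m × 3.47×10^14 m² = 4.164×10^14 m³.
ρ_w = 1028 kg m⁻³, so the mass of water = 4.164×10^14 m³ × 1028 kg m⁻³ = 4.281×10^17 kg = 4.28×10^5 Gt (and the same mass of ice, by conservation).

≈ 4.28×10^5 Gt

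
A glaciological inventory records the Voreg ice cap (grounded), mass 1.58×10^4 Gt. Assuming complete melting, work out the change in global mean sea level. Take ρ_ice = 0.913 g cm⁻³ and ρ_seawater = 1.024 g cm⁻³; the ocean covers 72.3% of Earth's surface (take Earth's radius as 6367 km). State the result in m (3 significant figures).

Voreg: 1.58×10^4 Gt = 1.580×10^16 kg; dividing by ρ_w = 1.024 g cm⁻³ = 1024 kg m⁻³ gives 1.543×10^13 m³ of water.
Spread over 3.68×10^14 m² of ocean, Δh = 1.543×10^13 / 3.68×10^14 = 0.0419 m.

≈ 0.0419 m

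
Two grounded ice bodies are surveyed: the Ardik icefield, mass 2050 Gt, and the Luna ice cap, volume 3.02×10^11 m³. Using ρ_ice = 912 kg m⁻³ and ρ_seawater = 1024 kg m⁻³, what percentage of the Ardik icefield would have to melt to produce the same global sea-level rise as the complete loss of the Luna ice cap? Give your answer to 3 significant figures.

Equal sea-level rise means equal mass of meltwater, i.e. equal mass of ice lost.
Ice mass of Luna: 2.754×10^14 kg; ice mass of Ardik: 2.050×10^15 kg.
Fraction required = 2.754×10^14 / 2.050×10^15 = 0.134 → 13.4 %.

≈ 13.4 %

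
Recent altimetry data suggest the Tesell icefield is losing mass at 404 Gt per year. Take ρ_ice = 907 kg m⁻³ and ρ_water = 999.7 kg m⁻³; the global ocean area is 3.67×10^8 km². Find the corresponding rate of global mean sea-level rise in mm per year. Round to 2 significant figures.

≈ 1.1 mm/yr

ρ_w = 999.7 kg m⁻³. Annual water volume added = 404 Gt / ρ_w = 4.040×10^14 kg / 999.7 kg m⁻³ = 4.041×10^11 m³.
Δh per year = 4.041×10^11 / 3.67×10^14 = 1.10×10^-3 m = 1.1 mm.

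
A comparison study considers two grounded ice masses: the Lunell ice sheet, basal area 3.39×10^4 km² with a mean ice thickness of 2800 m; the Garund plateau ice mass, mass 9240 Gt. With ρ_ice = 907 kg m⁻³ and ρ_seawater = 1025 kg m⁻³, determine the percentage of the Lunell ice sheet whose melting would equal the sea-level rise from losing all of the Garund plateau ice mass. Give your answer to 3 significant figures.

Equal sea-level rise means equal mass of meltwater, i.e. equal mass of ice lost.
Ice mass of Garund: 9.240×10^15 kg; ice mass of Lunell: 8.609×10^16 kg.
Fraction required = 9.240×10^15 / 8.609×10^16 = 0.107 → 10.7 %.

≈ 10.7 %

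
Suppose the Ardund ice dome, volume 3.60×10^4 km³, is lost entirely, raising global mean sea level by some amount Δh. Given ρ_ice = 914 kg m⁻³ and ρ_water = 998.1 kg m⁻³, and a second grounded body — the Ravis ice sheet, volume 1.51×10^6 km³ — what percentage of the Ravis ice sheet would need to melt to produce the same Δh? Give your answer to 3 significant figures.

Equal sea-level rise means equal mass of meltwater, i.e. equal mass of ice lost.
Ice mass of Ardund: 3.290×10^16 kg; ice mass of Ravis: 1.380×10^18 kg.
Fraction required = 3.290×10^16 / 1.380×10^18 = 0.0238 → 2.38 %.

≈ 2.38 %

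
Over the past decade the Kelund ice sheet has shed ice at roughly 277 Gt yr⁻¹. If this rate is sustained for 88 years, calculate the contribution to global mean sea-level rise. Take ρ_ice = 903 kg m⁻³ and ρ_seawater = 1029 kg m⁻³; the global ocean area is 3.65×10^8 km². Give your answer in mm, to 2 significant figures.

Total mass lost = 277 Gt/yr × 88 yr = 2.438×10^4 Gt = 2.438×10^16 kg.
ρ_w = 1029 kg m⁻³, so water volume = 2.438×10^16 / 1029 = 2.369×10^13 m³.
Δh = 2.369×10^13 / 3.65×10^14 = 0.0649 m = 65 mm.

≈ 65 mm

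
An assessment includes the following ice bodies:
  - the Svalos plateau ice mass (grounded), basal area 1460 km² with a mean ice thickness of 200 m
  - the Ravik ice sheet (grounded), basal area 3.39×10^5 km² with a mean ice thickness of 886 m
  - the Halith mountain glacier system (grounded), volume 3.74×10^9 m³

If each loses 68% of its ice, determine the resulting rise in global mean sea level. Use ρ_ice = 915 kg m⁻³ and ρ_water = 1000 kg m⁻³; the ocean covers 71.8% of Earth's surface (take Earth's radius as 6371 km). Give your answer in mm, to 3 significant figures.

≈ 511 mm

Svalos: ice volume = 1460 km² × 200 m = 292.0 km³; 0.68 × 292.0 × (915/1000) = 181.7 km³ of water.
Ravik: ice volume = 3.39×10^5 km² × 886 m = 3.004×10^5 km³; 0.68 × 3.004×10^5 × (915/1000) = 1.869×10^5 km³ of water.
Halith: 0.68 × 3.74×10^9 m³ × (915/1000) = 2.327×10^9 m³ of water.
Total added water ≈ 1.871×10^14 m³ over 3.66×10^14 m² → Δh = 0.511 m = 511 mm.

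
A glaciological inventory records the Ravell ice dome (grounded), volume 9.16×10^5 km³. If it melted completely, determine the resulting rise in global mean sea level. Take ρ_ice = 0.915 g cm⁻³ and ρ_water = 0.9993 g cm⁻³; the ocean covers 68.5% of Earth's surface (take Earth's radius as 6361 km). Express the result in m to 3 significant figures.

Ravell: 9.16×10^5 km³ × (915/999.3) = 8.387×10^5 km³ of water.
Spread over 3.48×10^14 m² of ocean, Δh = 8.387×10^14 / 3.48×10^14 = 2.41 m.

≈ 2.41 m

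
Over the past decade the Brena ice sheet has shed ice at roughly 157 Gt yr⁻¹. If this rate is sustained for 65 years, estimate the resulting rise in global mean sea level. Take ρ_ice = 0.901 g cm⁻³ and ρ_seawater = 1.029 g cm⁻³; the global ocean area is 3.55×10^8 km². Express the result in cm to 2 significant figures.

≈ 2.8 cm

Total mass lost = 157 Gt/yr × 65 yr = 1.020×10^4 Gt = 1.020×10^16 kg.
ρ_w = 1.029 g cm⁻³ = 1029 kg m⁻³, so water volume = 1.020×10^16 / 1029 = 9.917×10^12 m³.
Δh = 9.917×10^12 / 3.55×10^14 = 0.0279 m = 2.8 cm.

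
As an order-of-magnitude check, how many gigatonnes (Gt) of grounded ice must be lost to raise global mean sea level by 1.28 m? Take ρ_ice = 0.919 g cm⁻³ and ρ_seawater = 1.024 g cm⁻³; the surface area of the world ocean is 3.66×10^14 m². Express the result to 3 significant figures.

Required water volume = Δh × A = 1.28 m × 3.66×10^14 m² = 4.685×10^14 m³.
ρ_w = 1.024 g cm⁻³ = 1024 kg m⁻³, so the mass of water = 4.685×10^14 m³ × 1024 kg m⁻³ = 4.797×10^17 kg = 4.80×10^5 Gt (and the same mass of ice, by conservation).

≈ 4.80×10^5 Gt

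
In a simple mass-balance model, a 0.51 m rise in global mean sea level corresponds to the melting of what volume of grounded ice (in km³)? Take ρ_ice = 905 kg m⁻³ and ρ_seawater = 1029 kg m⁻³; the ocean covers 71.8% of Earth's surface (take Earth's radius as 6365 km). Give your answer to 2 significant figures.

≈ 2.1×10^5 km³

Required water volume = Δh × A = 0.51 m × 3.66×10^14 m² = 1.864×10^14 m³ = 1.864×10^5 km³.
Ice volume = water volume × ρ_w/ρ_ice = 1.864×10^5 × 1029/905 = 2.1×10^5 km³.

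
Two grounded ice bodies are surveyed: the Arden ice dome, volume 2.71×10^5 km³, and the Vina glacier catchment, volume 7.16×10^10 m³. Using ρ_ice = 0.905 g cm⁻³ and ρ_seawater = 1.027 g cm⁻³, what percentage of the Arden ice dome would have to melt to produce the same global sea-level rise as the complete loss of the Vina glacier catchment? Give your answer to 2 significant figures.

Equal sea-level rise means equal mass of meltwater, i.e. equal mass of ice lost.
Ice mass of Vina: 6.480×10^13 kg; ice mass of Arden: 2.453×10^17 kg.
Fraction required = 6.480×10^13 / 2.453×10^17 = 2.64×10^-4 → 0.026 %.

≈ 0.026 %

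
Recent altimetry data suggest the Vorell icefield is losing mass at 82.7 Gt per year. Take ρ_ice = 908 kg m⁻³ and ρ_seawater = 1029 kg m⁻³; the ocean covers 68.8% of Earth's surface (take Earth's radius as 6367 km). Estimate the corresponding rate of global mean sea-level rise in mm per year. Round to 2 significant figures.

ρ_w = 1029 kg m⁻³. Annual water volume added = 82.7 Gt / ρ_w = 8.270×10^13 kg / 1029 kg m⁻³ = 8.037×10^10 m³.
Δh per year = 8.037×10^10 / 3.50×10^14 = 2.29×10^-4 m = 0.23 mm.

≈ 0.23 mm/yr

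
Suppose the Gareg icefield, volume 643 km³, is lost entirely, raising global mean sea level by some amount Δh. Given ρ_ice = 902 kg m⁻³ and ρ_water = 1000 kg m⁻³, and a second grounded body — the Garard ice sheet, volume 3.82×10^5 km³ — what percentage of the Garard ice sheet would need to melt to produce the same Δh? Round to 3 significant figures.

Equal sea-level rise means equal mass of meltwater, i.e. equal mass of ice lost.
Ice mass of Gareg: 5.800×10^14 kg; ice mass of Garard: 3.446×10^17 kg.
Fraction required = 5.800×10^14 / 3.446×10^17 = 1.68×10^-3 → 0.168 %.

≈ 0.168 %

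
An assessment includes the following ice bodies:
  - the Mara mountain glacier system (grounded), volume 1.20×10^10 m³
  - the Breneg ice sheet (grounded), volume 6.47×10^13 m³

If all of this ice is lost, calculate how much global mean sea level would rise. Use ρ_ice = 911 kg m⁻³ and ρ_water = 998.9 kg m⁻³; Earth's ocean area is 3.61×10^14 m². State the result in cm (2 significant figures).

Mara: 1.20×10^10 m³ × (911/998.9) = 1.094×10^10 m³ of water.
Breneg: 6.47×10^13 m³ × (911/998.9) = 5.901×10^13 m³ of water.
Total added water ≈ 5.902×10^13 m³ over 3.61×10^14 m² → Δh = 0.163 m = 16 cm.

≈ 16 cm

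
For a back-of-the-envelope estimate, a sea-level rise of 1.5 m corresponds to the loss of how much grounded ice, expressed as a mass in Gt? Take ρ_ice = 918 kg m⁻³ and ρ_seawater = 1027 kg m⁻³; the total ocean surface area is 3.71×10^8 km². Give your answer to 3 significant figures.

≈ 5.72×10^5 Gt

Required water volume = Δh × A = 1.5 m × 3.71×10^14 m² = 5.565×10^14 m³.
ρ_w = 1027 kg m⁻³, so the mass of water = 5.565×10^14 m³ × 1027 kg m⁻³ = 5.715×10^17 kg = 5.72×10^5 Gt (and the same mass of ice, by conservation).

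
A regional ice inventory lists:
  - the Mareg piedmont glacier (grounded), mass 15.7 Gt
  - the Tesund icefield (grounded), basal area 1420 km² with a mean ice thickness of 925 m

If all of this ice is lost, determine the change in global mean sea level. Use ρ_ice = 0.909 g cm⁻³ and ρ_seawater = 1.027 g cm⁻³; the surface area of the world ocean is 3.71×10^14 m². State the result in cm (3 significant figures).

Mareg: 15.7 Gt = 1.570×10^13 kg; dividing by ρ_w = 1.027 g cm⁻³ = 1027 kg m⁻³ gives 1.529×10^10 m³ of water.
Tesund: ice volume = 1420 km² × 925 m = 1314 km³; 1314 × (909/1027) = 1163 km³ of water.
Total added water ≈ 1.178×10^12 m³ over 3.71×10^14 m² → Δh = 3.17×10^-3 m = 0.317 cm.

≈ 0.317 cm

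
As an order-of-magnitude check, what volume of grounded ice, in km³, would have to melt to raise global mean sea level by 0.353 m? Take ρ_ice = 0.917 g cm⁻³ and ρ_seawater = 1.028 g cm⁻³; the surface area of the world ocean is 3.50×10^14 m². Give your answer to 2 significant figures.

Required water volume = Δh × A = 0.353 m × 3.50×10^14 m² = 1.236×10^14 m³ = 1.236×10^5 km³.
Ice volume = water volume × ρ_w/ρ_ice = 1.236×10^5 × 1028/917 = 1.4×10^5 km³.

≈ 1.4×10^5 km³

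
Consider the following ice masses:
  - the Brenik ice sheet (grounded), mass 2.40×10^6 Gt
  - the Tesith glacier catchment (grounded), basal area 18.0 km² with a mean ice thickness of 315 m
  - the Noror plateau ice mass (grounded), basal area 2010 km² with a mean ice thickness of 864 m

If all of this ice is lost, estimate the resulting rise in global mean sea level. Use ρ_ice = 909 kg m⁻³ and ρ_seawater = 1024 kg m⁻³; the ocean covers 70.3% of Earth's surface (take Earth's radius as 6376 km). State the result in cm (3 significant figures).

Brenik: 2.40×10^6 Gt = 2.400×10^18 kg; dividing by ρ_w = 1024 kg m⁻³ gives 2.344×10^15 m³ of water.
Tesith: ice volume = 18.0 km² × 315 m = 5.670 km³; 5.670 × (909/1024) = 5.033 km³ of water.
Noror: ice volume = 2010 km² × 864 m = 1737 km³; 1737 × (909/1024) = 1542 km³ of water.
Total added water ≈ 2.345×10^15 m³ over 3.59×10^14 m² → Δh = 6.53 m = 653 cm.

≈ 653 cm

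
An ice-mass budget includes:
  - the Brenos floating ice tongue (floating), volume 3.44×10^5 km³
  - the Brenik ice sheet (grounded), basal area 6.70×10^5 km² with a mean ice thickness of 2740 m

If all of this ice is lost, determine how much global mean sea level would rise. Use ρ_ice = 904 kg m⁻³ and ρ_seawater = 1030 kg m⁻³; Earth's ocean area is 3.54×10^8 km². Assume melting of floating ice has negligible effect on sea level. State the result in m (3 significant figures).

The Brenos floating ice tongue is floating and already displaces its own weight of water, so its melt adds essentially nothing to sea level.
Brenik: ice volume = 6.70×10^5 km² × 2740 m = 1.836×10^6 km³; 1.836×10^6 × (904/1030) = 1.611×10^6 km³ of water.
Total added water ≈ 1.611×10^15 m³ over 3.54×10^14 m² → Δh = 4.55 m.

≈ 4.55 m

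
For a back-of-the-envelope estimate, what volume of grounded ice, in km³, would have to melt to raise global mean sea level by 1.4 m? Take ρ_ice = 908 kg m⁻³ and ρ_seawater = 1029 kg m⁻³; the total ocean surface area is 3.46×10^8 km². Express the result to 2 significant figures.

≈ 5.5×10^5 km³

Required water volume = Δh × A = 1.4 m × 3.46×10^14 m² = 4.844×10^14 m³ = 4.844×10^5 km³.
Ice volume = water volume × ρ_w/ρ_ice = 4.844×10^5 × 1029/908 = 5.5×10^5 km³.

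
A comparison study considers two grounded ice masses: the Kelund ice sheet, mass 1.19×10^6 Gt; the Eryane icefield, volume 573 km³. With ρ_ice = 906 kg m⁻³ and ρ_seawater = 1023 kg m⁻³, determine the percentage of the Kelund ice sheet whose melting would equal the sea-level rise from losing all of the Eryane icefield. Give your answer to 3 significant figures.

Equal sea-level rise means equal mass of meltwater, i.e. equal mass of ice lost.
Ice mass of Eryane: 5.191×10^14 kg; ice mass of Kelund: 1.190×10^18 kg.
Fraction required = 5.191×10^14 / 1.190×10^18 = 4.36×10^-4 → 0.0436 %.

≈ 0.0436 %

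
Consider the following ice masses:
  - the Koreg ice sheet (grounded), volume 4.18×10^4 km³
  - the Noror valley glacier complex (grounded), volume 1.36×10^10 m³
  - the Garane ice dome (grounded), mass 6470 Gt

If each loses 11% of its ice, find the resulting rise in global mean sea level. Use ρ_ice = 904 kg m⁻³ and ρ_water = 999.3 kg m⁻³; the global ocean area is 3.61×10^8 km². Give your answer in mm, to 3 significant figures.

≈ 13.5 mm

Koreg: 0.11 × 4.18×10^4 km³ × (904/999.3) = 4160 km³ of water.
Noror: 0.11 × 1.36×10^10 m³ × (904/999.3) = 1.353×10^9 m³ of water.
Garane: 0.11 × 6470 Gt = 7.117×10^14 kg; dividing by ρ_w = 999.3 kg m⁻³ gives 7.122×10^11 m³ of water.
Total added water ≈ 4.873×10^12 m³ over 3.61×10^14 m² → Δh = 0.0135 m = 13.5 mm.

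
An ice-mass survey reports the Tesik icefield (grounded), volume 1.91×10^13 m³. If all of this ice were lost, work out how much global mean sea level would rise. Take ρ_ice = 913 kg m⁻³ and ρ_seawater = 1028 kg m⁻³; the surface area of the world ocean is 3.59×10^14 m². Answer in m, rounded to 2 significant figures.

≈ 0.047 m

Tesik: 1.91×10^13 m³ × (913/1028) = 1.696×10^13 m³ of water.
Spread over 3.59×10^14 m² of ocean, Δh = 1.696×10^13 / 3.59×10^14 = 0.0473 m.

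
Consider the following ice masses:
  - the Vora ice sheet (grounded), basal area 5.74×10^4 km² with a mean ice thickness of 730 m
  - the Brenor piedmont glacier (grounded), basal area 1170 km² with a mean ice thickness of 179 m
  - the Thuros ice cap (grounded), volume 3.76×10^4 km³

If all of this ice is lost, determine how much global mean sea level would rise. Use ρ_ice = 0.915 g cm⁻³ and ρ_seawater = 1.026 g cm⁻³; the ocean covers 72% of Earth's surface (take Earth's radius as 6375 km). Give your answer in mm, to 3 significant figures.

≈ 193 mm

Vora: ice volume = 5.74×10^4 km² × 730 m = 4.190×10^4 km³; 4.190×10^4 × (915/1026) = 3.737×10^4 km³ of water.
Brenor: ice volume = 1170 km² × 179 m = 209.4 km³; 209.4 × (915/1026) = 186.8 km³ of water.
Thuros: 3.76×10^4 km³ × (915/1026) = 3.353×10^4 km³ of water.
Total added water ≈ 7.109×10^13 m³ over 3.68×10^14 m² → Δh = 0.193 m = 193 mm.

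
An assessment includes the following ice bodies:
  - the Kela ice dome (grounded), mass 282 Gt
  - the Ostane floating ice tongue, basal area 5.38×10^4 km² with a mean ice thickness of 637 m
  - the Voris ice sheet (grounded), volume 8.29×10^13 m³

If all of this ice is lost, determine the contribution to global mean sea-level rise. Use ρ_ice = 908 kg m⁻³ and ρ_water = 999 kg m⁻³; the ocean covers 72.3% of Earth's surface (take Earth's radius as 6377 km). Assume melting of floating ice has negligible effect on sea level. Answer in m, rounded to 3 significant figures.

Kela: 282 Gt = 2.820×10^14 kg; dividing by ρ_w = 999 kg m⁻³ gives 2.823×10^11 m³ of water.
The Ostane floating ice tongue is floating and already displaces its own weight of water, so its melt adds essentially nothing to sea level.
Voris: 8.29×10^13 m³ × (908/999) = 7.535×10^13 m³ of water.
Total added water ≈ 7.563×10^13 m³ over 3.69×10^14 m² → Δh = 0.205 m.

≈ 0.205 m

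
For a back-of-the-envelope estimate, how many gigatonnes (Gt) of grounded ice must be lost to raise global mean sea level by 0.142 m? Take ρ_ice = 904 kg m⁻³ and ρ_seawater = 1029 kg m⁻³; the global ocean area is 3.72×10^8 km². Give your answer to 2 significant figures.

≈ 5.4×10^4 Gt

Required water volume = Δh × A = 0.142 m × 3.72×10^14 m² = 5.282×10^13 m³.
ρ_w = 1029 kg m⁻³, so the mass of water = 5.282×10^13 m³ × 1029 kg m⁻³ = 5.436×10^16 kg = 5.4×10^4 Gt (and the same mass of ice, by conservation).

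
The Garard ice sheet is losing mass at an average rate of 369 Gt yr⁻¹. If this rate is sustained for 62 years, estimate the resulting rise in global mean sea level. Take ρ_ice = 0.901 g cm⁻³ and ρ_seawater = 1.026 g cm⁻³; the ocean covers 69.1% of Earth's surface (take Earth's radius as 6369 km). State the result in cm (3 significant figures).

≈ 6.33 cm

Total mass lost = 369 Gt/yr × 62 yr = 2.288×10^4 Gt = 2.288×10^16 kg.
ρ_w = 1.026 g cm⁻³ = 1026 kg m⁻³, so water volume = 2.288×10^16 / 1026 = 2.230×10^13 m³.
Δh = 2.230×10^13 / 3.52×10^14 = 0.0633 m = 6.33 cm.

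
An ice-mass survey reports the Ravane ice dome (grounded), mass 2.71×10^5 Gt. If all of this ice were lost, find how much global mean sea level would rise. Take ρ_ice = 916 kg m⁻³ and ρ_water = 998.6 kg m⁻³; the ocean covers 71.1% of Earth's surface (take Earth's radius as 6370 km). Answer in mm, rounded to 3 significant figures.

≈ 749 mm

Ravane: 2.71×10^5 Gt = 2.710×10^17 kg; dividing by ρ_w = 998.6 kg m⁻³ gives 2.714×10^14 m³ of water.
Spread over 3.63×10^14 m² of ocean, Δh = 2.714×10^14 / 3.63×10^14 = 0.749 m = 749 mm.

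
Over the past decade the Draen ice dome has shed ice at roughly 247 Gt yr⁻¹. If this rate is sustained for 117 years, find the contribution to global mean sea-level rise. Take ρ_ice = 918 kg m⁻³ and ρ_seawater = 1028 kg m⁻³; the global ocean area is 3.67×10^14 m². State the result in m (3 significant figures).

≈ 0.0766 m

Total mass lost = 247 Gt/yr × 117 yr = 2.890×10^4 Gt = 2.890×10^16 kg.
ρ_w = 1028 kg m⁻³, so water volume = 2.890×10^16 / 1028 = 2.811×10^13 m³.
Δh = 2.811×10^13 / 3.67×10^14 = 0.0766 m.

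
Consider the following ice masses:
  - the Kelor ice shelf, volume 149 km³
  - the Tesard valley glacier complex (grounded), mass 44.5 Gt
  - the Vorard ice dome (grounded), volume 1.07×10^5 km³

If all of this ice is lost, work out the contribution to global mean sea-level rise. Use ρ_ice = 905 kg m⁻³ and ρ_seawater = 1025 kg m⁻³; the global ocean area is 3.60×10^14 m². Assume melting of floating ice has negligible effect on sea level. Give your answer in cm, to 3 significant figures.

The Kelor ice shelf is floating and already displaces its own weight of water, so its melt adds essentially nothing to sea level.
Tesard: 44.5 Gt = 4.450×10^13 kg; dividing by ρ_w = 1025 kg m⁻³ gives 4.341×10^10 m³ of water.
Vorard: 1.07×10^5 km³ × (905/1025) = 9.447×10^4 km³ of water.
Total added water ≈ 9.452×10^13 m³ over 3.60×10^14 m² → Δh = 0.263 m = 26.3 cm.

≈ 26.3 cm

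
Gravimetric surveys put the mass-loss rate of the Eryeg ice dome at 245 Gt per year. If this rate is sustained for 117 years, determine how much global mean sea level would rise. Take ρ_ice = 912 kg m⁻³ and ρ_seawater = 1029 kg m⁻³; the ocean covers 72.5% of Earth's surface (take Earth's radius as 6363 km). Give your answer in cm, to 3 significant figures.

≈ 7.55 cm

Total mass lost = 245 Gt/yr × 117 yr = 2.866×10^4 Gt = 2.866×10^16 kg.
ρ_w = 1029 kg m⁻³, so water volume = 2.866×10^16 / 1029 = 2.786×10^13 m³.
Δh = 2.786×10^13 / 3.69×10^14 = 0.0755 m = 7.55 cm.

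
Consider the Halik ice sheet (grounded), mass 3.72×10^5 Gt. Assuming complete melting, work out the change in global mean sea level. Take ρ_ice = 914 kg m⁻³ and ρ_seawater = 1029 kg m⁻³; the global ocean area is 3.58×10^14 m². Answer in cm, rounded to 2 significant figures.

≈ 100 cm

Halik: 3.72×10^5 Gt = 3.720×10^17 kg; dividing by ρ_w = 1029 kg m⁻³ gives 3.615×10^14 m³ of water.
Spread over 3.58×10^14 m² of ocean, Δh = 3.615×10^14 / 3.58×10^14 = 1.01 m = 100 cm.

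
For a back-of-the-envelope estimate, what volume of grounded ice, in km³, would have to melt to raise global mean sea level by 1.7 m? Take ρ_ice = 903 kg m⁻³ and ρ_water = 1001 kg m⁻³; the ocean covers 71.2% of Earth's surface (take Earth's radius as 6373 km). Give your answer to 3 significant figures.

Required water volume = Δh × A = 1.7 m × 3.63×10^14 m² = 6.178×10^14 m³ = 6.178×10^5 km³.
Ice volume = water volume × ρ_w/ρ_ice = 6.178×10^5 × 1001/903 = 6.85×10^5 km³.

≈ 6.85×10^5 km³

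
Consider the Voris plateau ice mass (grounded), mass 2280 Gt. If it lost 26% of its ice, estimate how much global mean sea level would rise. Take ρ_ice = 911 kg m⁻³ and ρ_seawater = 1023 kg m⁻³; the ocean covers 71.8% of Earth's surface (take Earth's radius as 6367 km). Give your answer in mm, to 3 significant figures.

≈ 1.58 mm

Voris: 0.26 × 2280 Gt = 5.928×10^14 kg; dividing by ρ_w = 1023 kg m⁻³ gives 5.795×10^11 m³ of water.
Spread over 3.66×10^14 m² of ocean, Δh = 5.795×10^11 / 3.66×10^14 = 1.58×10^-3 m = 1.58 mm.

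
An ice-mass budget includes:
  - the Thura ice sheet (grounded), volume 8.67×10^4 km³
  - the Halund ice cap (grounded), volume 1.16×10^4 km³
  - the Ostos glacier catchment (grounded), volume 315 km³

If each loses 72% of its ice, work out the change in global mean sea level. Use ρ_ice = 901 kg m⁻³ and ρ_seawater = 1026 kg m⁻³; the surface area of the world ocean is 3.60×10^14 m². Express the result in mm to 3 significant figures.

Thura: 0.72 × 8.67×10^4 km³ × (901/1026) = 5.482×10^4 km³ of water.
Halund: 0.72 × 1.16×10^4 km³ × (901/1026) = 7334 km³ of water.
Ostos: 0.72 × 315 km³ × (901/1026) = 199.2 km³ of water.
Total added water ≈ 6.235×10^13 m³ over 3.60×10^14 m² → Δh = 0.173 m = 173 mm.

≈ 173 mm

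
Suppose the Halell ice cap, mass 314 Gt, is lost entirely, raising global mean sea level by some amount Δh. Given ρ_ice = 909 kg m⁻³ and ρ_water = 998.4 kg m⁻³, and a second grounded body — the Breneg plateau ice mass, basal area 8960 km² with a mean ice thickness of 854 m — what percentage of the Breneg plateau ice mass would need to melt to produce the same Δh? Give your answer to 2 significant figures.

Equal sea-level rise means equal mass of meltwater, i.e. equal mass of ice lost.
Ice mass of Halell: 3.140×10^14 kg; ice mass of Breneg: 6.956×10^15 kg.
Fraction required = 3.140×10^14 / 6.956×10^15 = 0.0451 → 4.5 %.

≈ 4.5 %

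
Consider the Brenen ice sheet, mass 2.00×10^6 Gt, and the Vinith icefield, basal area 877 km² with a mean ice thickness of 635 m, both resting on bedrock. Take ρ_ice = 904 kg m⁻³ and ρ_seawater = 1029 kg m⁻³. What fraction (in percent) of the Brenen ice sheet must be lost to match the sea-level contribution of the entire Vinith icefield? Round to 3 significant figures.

Equal sea-level rise means equal mass of meltwater, i.e. equal mass of ice lost.
Ice mass of Vinith: 5.034×10^14 kg; ice mass of Brenen: 2.000×10^18 kg.
Fraction required = 5.034×10^14 / 2.000×10^18 = 2.52×10^-4 → 0.0252 %.

≈ 0.0252 %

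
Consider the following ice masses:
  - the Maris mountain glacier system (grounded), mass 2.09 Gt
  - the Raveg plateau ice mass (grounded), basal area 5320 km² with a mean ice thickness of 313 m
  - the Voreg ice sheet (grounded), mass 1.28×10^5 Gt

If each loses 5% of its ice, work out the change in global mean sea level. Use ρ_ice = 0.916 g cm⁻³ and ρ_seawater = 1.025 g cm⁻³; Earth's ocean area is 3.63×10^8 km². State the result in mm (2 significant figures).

Maris: 0.05 × 2.09 Gt = 1.045×10^11 kg; dividing by ρ_w = 1.025 g cm⁻³ = 1025 kg m⁻³ gives 1.020×10^8 m³ of water.
Raveg: ice volume = 5320 km² × 313 m = 1665 km³; 0.05 × 1665 × (916/1025) = 74.40 km³ of water.
Voreg: 0.05 × 1.28×10^5 Gt = 6.400×10^15 kg; dividing by ρ_w = 1025 kg m⁻³ gives 6.244×10^12 m³ of water.
Total added water ≈ 6.318×10^12 m³ over 3.63×10^14 m² → Δh = 0.0174 m = 17 mm.

≈ 17 mm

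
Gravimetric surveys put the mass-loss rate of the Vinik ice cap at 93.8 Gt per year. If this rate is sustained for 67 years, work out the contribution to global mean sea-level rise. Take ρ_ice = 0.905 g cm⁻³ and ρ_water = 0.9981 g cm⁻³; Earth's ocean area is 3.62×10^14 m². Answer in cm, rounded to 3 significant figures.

Total mass lost = 93.8 Gt/yr × 67 yr = 6285 Gt = 6.285×10^15 kg.
ρ_w = 0.9981 g cm⁻³ = 998.1 kg m⁻³, so water volume = 6.285×10^15 / 998.1 = 6.297×10^12 m³.
Δh = 6.297×10^12 / 3.62×10^14 = 0.0174 m = 1.74 cm.

≈ 1.74 cm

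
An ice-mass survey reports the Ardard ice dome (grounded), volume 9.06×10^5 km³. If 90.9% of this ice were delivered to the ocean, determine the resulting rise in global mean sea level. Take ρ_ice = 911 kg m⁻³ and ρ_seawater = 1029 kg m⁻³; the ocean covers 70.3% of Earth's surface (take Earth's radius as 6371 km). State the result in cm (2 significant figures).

Ardard: 0.909 × 9.06×10^5 km³ × (911/1029) = 7.291×10^5 km³ of water.
Spread over 3.59×10^14 m² of ocean, Δh = 7.291×10^14 / 3.59×10^14 = 2.03 m = 200 cm.

≈ 200 cm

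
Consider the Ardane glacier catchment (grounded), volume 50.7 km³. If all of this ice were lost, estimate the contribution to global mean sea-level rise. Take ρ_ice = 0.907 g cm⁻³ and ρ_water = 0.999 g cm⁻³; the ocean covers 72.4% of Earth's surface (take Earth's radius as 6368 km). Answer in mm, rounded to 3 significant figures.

≈ 0.125 mm

Ardane: 50.7 km³ × (907/999) = 46.03 km³ of water.
Spread over 3.69×10^14 m² of ocean, Δh = 4.603×10^10 / 3.69×10^14 = 1.25×10^-4 m = 0.125 mm.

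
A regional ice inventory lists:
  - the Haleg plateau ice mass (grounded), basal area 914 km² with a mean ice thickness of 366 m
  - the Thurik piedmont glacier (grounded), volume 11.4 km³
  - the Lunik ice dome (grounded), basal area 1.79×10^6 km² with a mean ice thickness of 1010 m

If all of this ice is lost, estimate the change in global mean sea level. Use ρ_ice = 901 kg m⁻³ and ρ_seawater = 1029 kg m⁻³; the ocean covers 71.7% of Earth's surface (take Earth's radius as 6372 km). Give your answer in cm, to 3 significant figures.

≈ 433 cm

Haleg: ice volume = 914 km² × 366 m = 334.5 km³; 334.5 × (901/1029) = 292.9 km³ of water.
Thurik: 11.4 km³ × (901/1029) = 9.982 km³ of water.
Lunik: ice volume = 1.79×10^6 km² × 1010 m = 1.808×10^6 km³; 1.808×10^6 × (901/1029) = 1.583×10^6 km³ of water.
Total added water ≈ 1.583×10^15 m³ over 3.66×10^14 m² → Δh = 4.33 m = 433 cm.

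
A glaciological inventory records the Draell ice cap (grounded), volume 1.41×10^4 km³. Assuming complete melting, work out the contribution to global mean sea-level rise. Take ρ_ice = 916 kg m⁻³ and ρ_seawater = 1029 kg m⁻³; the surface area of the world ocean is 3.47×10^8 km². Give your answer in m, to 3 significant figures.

Draell: 1.41×10^4 km³ × (916/1029) = 1.255×10^4 km³ of water.
Spread over 3.47×10^14 m² of ocean, Δh = 1.255×10^13 / 3.47×10^14 = 0.0362 m.

≈ 0.0362 m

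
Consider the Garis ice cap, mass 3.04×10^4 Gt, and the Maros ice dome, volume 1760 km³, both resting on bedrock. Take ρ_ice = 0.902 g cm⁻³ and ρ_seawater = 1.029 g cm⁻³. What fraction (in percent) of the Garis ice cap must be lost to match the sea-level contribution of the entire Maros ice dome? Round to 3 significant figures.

Equal sea-level rise means equal mass of meltwater, i.e. equal mass of ice lost.
Ice mass of Maros: 1.588×10^15 kg; ice mass of Garis: 3.040×10^16 kg.
Fraction required = 1.588×10^15 / 3.040×10^16 = 0.0522 → 5.22 %.

≈ 5.22 %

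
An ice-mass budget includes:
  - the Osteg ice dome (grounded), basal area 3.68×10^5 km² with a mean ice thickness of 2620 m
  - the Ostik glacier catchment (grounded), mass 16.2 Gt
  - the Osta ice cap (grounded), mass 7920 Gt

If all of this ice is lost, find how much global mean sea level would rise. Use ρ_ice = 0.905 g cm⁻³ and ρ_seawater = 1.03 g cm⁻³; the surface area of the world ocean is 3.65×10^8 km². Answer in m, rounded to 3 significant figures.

Osteg: ice volume = 3.68×10^5 km² × 2620 m = 9.642×10^5 km³; 9.642×10^5 × (905/1030) = 8.472×10^5 km³ of water.
Ostik: 16.2 Gt = 1.620×10^13 kg; dividing by ρ_w = 1.03 g cm⁻³ = 1030 kg m⁻³ gives 1.573×10^10 m³ of water.
Osta: 7920 Gt = 7.920×10^15 kg; dividing by ρ_w = 1030 kg m⁻³ gives 7.689×10^12 m³ of water.
Total added water ≈ 8.549×10^14 m³ over 3.65×10^14 m² → Δh = 2.34 m.

≈ 2.34 m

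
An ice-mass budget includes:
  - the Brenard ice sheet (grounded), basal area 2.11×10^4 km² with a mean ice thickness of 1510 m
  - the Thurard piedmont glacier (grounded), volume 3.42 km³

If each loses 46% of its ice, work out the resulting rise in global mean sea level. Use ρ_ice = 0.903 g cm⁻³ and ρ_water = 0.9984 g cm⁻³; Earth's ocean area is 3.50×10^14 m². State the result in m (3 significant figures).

≈ 0.0379 m

Brenard: ice volume = 2.11×10^4 km² × 1510 m = 3.186×10^4 km³; 0.46 × 3.186×10^4 × (903/998.4) = 1.326×10^4 km³ of water.
Thurard: 0.46 × 3.42 km³ × (903/998.4) = 1.423 km³ of water.
Total added water ≈ 1.326×10^13 m³ over 3.50×10^14 m² → Δh = 0.0379 m.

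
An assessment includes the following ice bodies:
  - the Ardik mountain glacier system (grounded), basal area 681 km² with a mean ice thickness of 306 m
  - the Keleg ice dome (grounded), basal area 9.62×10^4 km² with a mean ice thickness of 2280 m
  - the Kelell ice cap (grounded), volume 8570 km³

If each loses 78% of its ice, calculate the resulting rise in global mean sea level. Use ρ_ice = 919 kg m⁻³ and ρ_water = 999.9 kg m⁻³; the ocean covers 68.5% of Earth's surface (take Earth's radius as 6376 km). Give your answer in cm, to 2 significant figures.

Ardik: ice volume = 681 km² × 306 m = 208.4 km³; 0.78 × 208.4 × (919/999.9) = 149.4 km³ of water.
Keleg: ice volume = 9.62×10^4 km² × 2280 m = 2.193×10^5 km³; 0.78 × 2.193×10^5 × (919/999.9) = 1.572×10^5 km³ of water.
Kelell: 0.78 × 8570 km³ × (919/999.9) = 6144 km³ of water.
Total added water ≈ 1.635×10^14 m³ over 3.50×10^14 m² → Δh = 0.467 m = 47 cm.

≈ 47 cm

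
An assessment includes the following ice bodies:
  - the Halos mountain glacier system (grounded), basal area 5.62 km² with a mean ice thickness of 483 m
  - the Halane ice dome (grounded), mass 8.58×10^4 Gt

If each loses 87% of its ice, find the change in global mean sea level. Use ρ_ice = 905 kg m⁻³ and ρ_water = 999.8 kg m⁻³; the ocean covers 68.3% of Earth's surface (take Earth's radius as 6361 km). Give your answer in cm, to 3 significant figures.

Halos: ice volume = 5.62 km² × 483 m = 2.714 km³; 0.87 × 2.714 × (905/999.8) = 2.138 km³ of water.
Halane: 0.87 × 8.58×10^4 Gt = 7.465×10^16 kg; dividing by ρ_w = 999.8 kg m⁻³ gives 7.466×10^13 m³ of water.
Total added water ≈ 7.466×10^13 m³ over 3.47×10^14 m² → Δh = 0.215 m = 21.5 cm.

≈ 21.5 cm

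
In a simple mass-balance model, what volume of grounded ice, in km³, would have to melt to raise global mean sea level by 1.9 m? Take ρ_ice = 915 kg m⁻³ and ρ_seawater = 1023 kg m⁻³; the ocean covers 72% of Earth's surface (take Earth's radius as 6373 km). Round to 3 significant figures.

≈ 7.81×10^5 km³

Required water volume = Δh × A = 1.9 m × 3.67×10^14 m² = 6.982×10^14 m³ = 6.982×10^5 km³.
Ice volume = water volume × ρ_w/ρ_ice = 6.982×10^5 × 1023/915 = 7.81×10^5 km³.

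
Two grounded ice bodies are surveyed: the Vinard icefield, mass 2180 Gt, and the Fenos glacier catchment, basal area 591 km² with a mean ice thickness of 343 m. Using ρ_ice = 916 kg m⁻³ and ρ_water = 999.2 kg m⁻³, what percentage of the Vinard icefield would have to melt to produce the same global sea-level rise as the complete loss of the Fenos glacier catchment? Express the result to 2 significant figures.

Equal sea-level rise means equal mass of meltwater, i.e. equal mass of ice lost.
Ice mass of Fenos: 1.857×10^14 kg; ice mass of Vinard: 2.180×10^15 kg.
Fraction required = 1.857×10^14 / 2.180×10^15 = 0.0852 → 8.5 %.

≈ 8.5 %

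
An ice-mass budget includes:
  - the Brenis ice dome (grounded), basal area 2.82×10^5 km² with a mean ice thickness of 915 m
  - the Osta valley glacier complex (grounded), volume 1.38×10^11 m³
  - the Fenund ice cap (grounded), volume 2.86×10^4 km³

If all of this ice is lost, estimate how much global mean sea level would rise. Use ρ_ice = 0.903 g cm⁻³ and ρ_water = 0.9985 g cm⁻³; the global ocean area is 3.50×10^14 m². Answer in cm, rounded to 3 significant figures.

≈ 74.1 cm

Brenis: ice volume = 2.82×10^5 km² × 915 m = 2.580×10^5 km³; 2.580×10^5 × (903/998.5) = 2.334×10^5 km³ of water.
Osta: 1.38×10^11 m³ × (903/998.5) = 1.248×10^11 m³ of water.
Fenund: 2.86×10^4 km³ × (903/998.5) = 2.586×10^4 km³ of water.
Total added water ≈ 2.593×10^14 m³ over 3.50×10^14 m² → Δh = 0.741 m = 74.1 cm.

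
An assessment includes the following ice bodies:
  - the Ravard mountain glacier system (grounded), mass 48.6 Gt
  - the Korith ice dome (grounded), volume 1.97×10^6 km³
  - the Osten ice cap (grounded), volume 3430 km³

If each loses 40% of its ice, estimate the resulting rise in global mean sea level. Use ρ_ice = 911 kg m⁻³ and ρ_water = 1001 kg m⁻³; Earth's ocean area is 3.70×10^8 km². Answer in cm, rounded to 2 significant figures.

Ravard: 0.4 × 48.6 Gt = 1.944×10^13 kg; dividing by ρ_w = 1001 kg m⁻³ gives 1.942×10^10 m³ of water.
Korith: 0.4 × 1.97×10^6 km³ × (911/1001) = 7.172×10^5 km³ of water.
Osten: 0.4 × 3430 km³ × (911/1001) = 1249 km³ of water.
Total added water ≈ 7.184×10^14 m³ over 3.70×10^14 m² → Δh = 1.94 m = 190 cm.

≈ 190 cm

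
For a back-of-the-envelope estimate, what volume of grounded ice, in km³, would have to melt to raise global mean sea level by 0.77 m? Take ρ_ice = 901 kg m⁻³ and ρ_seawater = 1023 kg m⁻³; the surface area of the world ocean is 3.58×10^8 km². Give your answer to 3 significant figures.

≈ 3.13×10^5 km³

Required water volume = Δh × A = 0.77 m × 3.58×10^14 m² = 2.757×10^14 m³ = 2.757×10^5 km³.
Ice volume = water volume × ρ_w/ρ_ice = 2.757×10^5 × 1023/901 = 3.13×10^5 km³.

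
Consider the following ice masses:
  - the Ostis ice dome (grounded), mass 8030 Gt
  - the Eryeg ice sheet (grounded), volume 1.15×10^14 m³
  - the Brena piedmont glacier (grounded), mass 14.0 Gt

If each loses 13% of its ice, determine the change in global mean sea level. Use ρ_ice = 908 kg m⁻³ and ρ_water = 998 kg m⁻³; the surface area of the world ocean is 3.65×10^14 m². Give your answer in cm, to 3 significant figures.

≈ 4.01 cm

Ostis: 0.13 × 8030 Gt = 1.044×10^15 kg; dividing by ρ_w = 998 kg m⁻³ gives 1.046×10^12 m³ of water.
Eryeg: 0.13 × 1.15×10^14 m³ × (908/998) = 1.360×10^13 m³ of water.
Brena: 0.13 × 14.0 Gt = 1.820×10^12 kg; dividing by ρ_w = 998 kg m⁻³ gives 1.824×10^9 m³ of water.
Total added water ≈ 1.465×10^13 m³ over 3.65×10^14 m² → Δh = 0.0401 m = 4.01 cm.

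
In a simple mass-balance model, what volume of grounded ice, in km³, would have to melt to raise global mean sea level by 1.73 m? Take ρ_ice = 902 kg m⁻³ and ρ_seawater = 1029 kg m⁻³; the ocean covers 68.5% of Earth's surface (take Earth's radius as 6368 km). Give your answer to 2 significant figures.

Required water volume = Δh × A = 1.73 m × 3.49×10^14 m² = 6.039×10^14 m³ = 6.039×10^5 km³.
Ice volume = water volume × ρ_w/ρ_ice = 6.039×10^5 × 1029/902 = 6.9×10^5 km³.

≈ 6.9×10^5 km³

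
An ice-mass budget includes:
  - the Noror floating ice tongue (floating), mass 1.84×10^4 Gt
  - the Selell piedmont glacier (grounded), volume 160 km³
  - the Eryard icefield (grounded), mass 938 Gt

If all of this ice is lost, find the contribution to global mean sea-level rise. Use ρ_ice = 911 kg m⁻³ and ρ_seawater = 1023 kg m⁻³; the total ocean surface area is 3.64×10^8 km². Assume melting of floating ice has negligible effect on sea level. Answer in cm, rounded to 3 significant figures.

The Noror floating ice tongue is floating and already displaces its own weight of water, so its melt adds essentially nothing to sea level.
Selell: 160 km³ × (911/1023) = 142.5 km³ of water.
Eryard: 938 Gt = 9.380×10^14 kg; dividing by ρ_w = 1023 kg m⁻³ gives 9.169×10^11 m³ of water.
Total added water ≈ 1.059×10^12 m³ over 3.64×10^14 m² → Δh = 2.91×10^-3 m = 0.291 cm.

≈ 0.291 cm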